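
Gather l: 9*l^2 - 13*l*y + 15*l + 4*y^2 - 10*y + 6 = 9*l^2 + l*(15 - 13*y) + 4*y^2 - 10*y + 6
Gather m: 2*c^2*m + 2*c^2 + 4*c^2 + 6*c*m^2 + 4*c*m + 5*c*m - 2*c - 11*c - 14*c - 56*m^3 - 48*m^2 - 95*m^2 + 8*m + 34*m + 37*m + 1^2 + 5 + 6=6*c^2 - 27*c - 56*m^3 + m^2*(6*c - 143) + m*(2*c^2 + 9*c + 79) + 12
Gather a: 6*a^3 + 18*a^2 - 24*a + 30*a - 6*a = 6*a^3 + 18*a^2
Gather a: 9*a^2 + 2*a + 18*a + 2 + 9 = 9*a^2 + 20*a + 11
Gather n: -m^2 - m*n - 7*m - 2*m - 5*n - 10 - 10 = -m^2 - 9*m + n*(-m - 5) - 20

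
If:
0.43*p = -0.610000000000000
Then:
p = -1.42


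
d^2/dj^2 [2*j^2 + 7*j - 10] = 4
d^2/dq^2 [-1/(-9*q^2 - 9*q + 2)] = 18*(-9*q^2 - 9*q + 9*(2*q + 1)^2 + 2)/(9*q^2 + 9*q - 2)^3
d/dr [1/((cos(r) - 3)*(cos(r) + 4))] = (sin(r) + sin(2*r))/((cos(r) - 3)^2*(cos(r) + 4)^2)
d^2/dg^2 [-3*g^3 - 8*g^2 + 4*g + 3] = -18*g - 16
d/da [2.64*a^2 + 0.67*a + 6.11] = 5.28*a + 0.67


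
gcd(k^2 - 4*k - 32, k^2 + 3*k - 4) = k + 4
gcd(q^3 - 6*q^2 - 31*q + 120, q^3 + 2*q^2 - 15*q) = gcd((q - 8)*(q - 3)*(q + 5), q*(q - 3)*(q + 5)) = q^2 + 2*q - 15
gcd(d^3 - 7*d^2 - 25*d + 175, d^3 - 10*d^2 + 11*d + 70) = d^2 - 12*d + 35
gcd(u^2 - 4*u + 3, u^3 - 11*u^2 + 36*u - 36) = u - 3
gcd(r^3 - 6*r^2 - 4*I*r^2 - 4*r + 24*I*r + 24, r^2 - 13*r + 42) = r - 6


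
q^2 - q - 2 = (q - 2)*(q + 1)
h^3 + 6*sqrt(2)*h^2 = h^2*(h + 6*sqrt(2))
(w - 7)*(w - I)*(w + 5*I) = w^3 - 7*w^2 + 4*I*w^2 + 5*w - 28*I*w - 35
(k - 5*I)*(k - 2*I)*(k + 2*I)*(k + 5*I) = k^4 + 29*k^2 + 100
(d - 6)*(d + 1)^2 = d^3 - 4*d^2 - 11*d - 6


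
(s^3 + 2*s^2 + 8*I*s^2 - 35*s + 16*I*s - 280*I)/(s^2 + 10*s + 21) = (s^2 + s*(-5 + 8*I) - 40*I)/(s + 3)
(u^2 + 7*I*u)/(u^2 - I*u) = (u + 7*I)/(u - I)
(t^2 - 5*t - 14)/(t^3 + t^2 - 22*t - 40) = (t - 7)/(t^2 - t - 20)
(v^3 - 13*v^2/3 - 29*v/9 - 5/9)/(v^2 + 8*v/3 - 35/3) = (9*v^3 - 39*v^2 - 29*v - 5)/(3*(3*v^2 + 8*v - 35))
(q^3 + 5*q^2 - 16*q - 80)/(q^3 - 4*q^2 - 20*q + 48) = (q^2 + q - 20)/(q^2 - 8*q + 12)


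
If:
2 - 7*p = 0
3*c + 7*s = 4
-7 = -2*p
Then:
No Solution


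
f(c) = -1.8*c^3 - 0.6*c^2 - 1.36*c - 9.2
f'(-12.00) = -764.56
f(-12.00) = 3031.12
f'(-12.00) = -764.56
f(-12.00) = 3031.12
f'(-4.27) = -94.69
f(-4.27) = 125.81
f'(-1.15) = -7.12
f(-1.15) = -5.69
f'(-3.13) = -50.51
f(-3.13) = 44.37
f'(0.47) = -3.12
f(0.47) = -10.16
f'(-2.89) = -42.99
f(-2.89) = 33.17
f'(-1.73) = -15.45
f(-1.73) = 0.68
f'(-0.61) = -2.64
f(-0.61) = -8.19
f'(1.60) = -17.10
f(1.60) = -20.28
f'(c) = -5.4*c^2 - 1.2*c - 1.36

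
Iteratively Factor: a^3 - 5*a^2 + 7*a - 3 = (a - 1)*(a^2 - 4*a + 3) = (a - 3)*(a - 1)*(a - 1)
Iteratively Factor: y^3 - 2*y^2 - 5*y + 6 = (y - 3)*(y^2 + y - 2) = (y - 3)*(y + 2)*(y - 1)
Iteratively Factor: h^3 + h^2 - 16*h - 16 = (h + 1)*(h^2 - 16) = (h - 4)*(h + 1)*(h + 4)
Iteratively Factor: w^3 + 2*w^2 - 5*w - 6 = (w - 2)*(w^2 + 4*w + 3) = (w - 2)*(w + 3)*(w + 1)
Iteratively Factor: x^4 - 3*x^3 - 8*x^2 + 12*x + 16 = (x + 2)*(x^3 - 5*x^2 + 2*x + 8) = (x - 4)*(x + 2)*(x^2 - x - 2) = (x - 4)*(x + 1)*(x + 2)*(x - 2)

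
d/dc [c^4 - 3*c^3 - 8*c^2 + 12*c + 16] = 4*c^3 - 9*c^2 - 16*c + 12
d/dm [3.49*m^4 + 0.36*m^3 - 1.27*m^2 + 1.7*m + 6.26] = 13.96*m^3 + 1.08*m^2 - 2.54*m + 1.7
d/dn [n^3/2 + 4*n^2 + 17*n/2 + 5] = 3*n^2/2 + 8*n + 17/2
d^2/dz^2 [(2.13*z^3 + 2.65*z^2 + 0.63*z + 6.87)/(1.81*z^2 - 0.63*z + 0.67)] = (-7.105427357601e-15*z^5 + 7.105427357601e-15*z^4 + 6.696168*z^3 + 110.364474*z^2 - 45.85023*z - 8.298076)/(5.929741*z^6 - 6.191829*z^5 + 8.740128*z^4 - 4.834053*z^3 + 3.235296*z^2 - 0.848421*z + 0.300763)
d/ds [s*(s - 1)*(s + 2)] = 3*s^2 + 2*s - 2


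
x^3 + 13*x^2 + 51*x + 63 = (x + 3)^2*(x + 7)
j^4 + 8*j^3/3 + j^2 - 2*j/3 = j*(j - 1/3)*(j + 1)*(j + 2)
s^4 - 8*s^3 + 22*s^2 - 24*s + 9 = (s - 3)^2*(s - 1)^2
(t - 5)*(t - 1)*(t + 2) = t^3 - 4*t^2 - 7*t + 10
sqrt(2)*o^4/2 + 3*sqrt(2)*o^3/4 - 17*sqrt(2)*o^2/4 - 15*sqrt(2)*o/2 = o*(o - 3)*(o + 5/2)*(sqrt(2)*o/2 + sqrt(2))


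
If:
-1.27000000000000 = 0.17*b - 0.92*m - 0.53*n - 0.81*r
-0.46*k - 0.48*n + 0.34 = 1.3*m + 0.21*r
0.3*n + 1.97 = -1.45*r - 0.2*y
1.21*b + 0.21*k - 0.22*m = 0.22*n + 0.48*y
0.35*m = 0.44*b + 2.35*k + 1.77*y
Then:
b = 0.404773549977722*y + 5.12453987932594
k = -0.718651735149343*y - 2.58332058687306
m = 0.740767955397836*y - 10.9028738064237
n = 36.621946218883 - 1.38231735952656*y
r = 0.148065660591701*y - 8.93557507976889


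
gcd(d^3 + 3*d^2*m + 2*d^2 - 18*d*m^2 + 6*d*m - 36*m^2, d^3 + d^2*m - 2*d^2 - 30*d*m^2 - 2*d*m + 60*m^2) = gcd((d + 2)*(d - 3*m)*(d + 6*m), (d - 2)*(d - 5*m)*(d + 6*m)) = d + 6*m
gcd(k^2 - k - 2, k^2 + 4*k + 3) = k + 1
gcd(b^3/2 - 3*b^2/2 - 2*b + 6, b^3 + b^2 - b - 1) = 1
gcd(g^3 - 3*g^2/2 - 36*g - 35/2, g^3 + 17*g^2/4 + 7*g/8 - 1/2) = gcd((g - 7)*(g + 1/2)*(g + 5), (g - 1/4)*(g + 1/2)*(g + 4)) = g + 1/2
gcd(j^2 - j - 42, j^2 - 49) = j - 7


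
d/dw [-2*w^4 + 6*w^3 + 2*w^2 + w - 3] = -8*w^3 + 18*w^2 + 4*w + 1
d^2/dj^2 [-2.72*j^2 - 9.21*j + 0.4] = -5.44000000000000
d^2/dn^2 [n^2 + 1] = 2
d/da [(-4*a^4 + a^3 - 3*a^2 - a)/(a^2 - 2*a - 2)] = (-8*a^5 + 25*a^4 + 28*a^3 + a^2 + 12*a + 2)/(a^4 - 4*a^3 + 8*a + 4)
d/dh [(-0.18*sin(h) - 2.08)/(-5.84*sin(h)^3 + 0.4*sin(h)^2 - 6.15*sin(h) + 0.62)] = (-2.1024*sin(h)^3 - 36.3696*sin(h)^2 + 1.664*sin(h) - 12.9036)*cos(h)/(34.1056*sin(h)^6 - 4.672*sin(h)^5 + 71.992*sin(h)^4 - 12.1616*sin(h)^3 + 38.3185*sin(h)^2 - 7.626*sin(h) + 0.3844)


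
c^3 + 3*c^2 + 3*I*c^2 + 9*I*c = c*(c + 3)*(c + 3*I)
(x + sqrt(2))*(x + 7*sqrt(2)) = x^2 + 8*sqrt(2)*x + 14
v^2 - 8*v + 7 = (v - 7)*(v - 1)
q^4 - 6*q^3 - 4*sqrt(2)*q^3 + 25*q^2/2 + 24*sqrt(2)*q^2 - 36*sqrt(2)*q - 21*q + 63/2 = (q - 3)^2*(q - 7*sqrt(2)/2)*(q - sqrt(2)/2)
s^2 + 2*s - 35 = (s - 5)*(s + 7)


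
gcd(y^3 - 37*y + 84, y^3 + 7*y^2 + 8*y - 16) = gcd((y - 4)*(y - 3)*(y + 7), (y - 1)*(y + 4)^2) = 1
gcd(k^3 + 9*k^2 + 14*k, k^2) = k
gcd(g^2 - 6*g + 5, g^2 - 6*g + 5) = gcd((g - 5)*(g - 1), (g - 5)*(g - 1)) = g^2 - 6*g + 5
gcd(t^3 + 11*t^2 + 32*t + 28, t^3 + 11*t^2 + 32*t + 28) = t^3 + 11*t^2 + 32*t + 28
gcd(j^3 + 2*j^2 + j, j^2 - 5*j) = j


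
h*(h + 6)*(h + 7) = h^3 + 13*h^2 + 42*h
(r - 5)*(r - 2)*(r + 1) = r^3 - 6*r^2 + 3*r + 10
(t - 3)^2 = t^2 - 6*t + 9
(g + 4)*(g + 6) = g^2 + 10*g + 24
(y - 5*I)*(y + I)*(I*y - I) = I*y^3 + 4*y^2 - I*y^2 - 4*y + 5*I*y - 5*I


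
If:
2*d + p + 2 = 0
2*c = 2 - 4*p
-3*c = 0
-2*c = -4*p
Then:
No Solution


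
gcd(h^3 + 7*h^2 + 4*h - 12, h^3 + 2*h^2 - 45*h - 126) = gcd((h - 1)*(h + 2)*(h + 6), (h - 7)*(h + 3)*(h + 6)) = h + 6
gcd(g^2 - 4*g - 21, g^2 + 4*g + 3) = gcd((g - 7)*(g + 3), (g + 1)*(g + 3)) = g + 3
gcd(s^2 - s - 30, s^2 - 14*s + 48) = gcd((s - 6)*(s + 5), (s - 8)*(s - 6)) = s - 6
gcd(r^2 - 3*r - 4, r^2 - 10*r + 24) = r - 4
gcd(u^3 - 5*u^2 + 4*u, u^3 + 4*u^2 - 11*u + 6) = u - 1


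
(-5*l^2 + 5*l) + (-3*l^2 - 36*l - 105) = -8*l^2 - 31*l - 105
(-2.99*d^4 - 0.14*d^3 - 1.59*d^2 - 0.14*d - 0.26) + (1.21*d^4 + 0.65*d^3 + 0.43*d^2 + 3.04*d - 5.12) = -1.78*d^4 + 0.51*d^3 - 1.16*d^2 + 2.9*d - 5.38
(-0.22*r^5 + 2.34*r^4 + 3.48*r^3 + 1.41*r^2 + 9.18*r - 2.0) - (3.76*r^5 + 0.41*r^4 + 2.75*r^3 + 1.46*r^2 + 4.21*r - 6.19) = -3.98*r^5 + 1.93*r^4 + 0.73*r^3 - 0.05*r^2 + 4.97*r + 4.19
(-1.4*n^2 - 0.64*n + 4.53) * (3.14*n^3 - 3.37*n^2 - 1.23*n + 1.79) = -4.396*n^5 + 2.7084*n^4 + 18.103*n^3 - 16.9849*n^2 - 6.7175*n + 8.1087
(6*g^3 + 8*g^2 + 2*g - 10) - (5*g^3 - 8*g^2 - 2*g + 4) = g^3 + 16*g^2 + 4*g - 14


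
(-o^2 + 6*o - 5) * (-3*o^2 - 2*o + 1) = 3*o^4 - 16*o^3 + 2*o^2 + 16*o - 5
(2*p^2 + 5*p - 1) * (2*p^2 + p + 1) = 4*p^4 + 12*p^3 + 5*p^2 + 4*p - 1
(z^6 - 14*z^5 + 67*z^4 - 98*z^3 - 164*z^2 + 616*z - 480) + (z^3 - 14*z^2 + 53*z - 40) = z^6 - 14*z^5 + 67*z^4 - 97*z^3 - 178*z^2 + 669*z - 520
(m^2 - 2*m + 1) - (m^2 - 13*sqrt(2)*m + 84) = -2*m + 13*sqrt(2)*m - 83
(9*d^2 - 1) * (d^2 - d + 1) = 9*d^4 - 9*d^3 + 8*d^2 + d - 1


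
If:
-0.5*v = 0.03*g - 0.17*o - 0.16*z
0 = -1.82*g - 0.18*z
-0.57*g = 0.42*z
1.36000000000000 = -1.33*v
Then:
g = 0.00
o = -3.01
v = -1.02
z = 0.00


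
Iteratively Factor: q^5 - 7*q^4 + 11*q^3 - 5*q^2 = (q - 1)*(q^4 - 6*q^3 + 5*q^2) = (q - 5)*(q - 1)*(q^3 - q^2) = (q - 5)*(q - 1)^2*(q^2) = q*(q - 5)*(q - 1)^2*(q)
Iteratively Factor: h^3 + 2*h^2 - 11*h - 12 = (h + 1)*(h^2 + h - 12) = (h - 3)*(h + 1)*(h + 4)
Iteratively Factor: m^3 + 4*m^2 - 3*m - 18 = (m + 3)*(m^2 + m - 6) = (m - 2)*(m + 3)*(m + 3)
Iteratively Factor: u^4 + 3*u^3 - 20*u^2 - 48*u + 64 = (u - 4)*(u^3 + 7*u^2 + 8*u - 16) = (u - 4)*(u - 1)*(u^2 + 8*u + 16) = (u - 4)*(u - 1)*(u + 4)*(u + 4)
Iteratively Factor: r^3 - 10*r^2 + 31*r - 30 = (r - 5)*(r^2 - 5*r + 6) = (r - 5)*(r - 3)*(r - 2)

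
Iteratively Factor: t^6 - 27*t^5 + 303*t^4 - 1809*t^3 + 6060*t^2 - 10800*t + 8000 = (t - 4)*(t^5 - 23*t^4 + 211*t^3 - 965*t^2 + 2200*t - 2000) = (t - 4)^2*(t^4 - 19*t^3 + 135*t^2 - 425*t + 500) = (t - 4)^3*(t^3 - 15*t^2 + 75*t - 125) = (t - 5)*(t - 4)^3*(t^2 - 10*t + 25) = (t - 5)^2*(t - 4)^3*(t - 5)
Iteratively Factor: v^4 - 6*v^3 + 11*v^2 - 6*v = (v)*(v^3 - 6*v^2 + 11*v - 6) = v*(v - 2)*(v^2 - 4*v + 3) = v*(v - 2)*(v - 1)*(v - 3)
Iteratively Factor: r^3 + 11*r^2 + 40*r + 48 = (r + 4)*(r^2 + 7*r + 12) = (r + 4)^2*(r + 3)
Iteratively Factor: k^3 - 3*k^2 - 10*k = (k + 2)*(k^2 - 5*k) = (k - 5)*(k + 2)*(k)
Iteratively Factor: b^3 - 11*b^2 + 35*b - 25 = (b - 1)*(b^2 - 10*b + 25) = (b - 5)*(b - 1)*(b - 5)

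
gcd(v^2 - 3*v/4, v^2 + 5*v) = v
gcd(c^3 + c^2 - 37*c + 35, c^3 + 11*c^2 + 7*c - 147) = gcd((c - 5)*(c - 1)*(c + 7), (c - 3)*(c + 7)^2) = c + 7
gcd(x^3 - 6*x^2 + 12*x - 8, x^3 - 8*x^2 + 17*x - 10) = x - 2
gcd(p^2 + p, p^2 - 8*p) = p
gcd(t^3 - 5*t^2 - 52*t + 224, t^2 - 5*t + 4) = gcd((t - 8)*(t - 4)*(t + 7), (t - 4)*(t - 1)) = t - 4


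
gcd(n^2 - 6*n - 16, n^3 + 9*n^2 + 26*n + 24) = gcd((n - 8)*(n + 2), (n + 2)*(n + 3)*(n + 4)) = n + 2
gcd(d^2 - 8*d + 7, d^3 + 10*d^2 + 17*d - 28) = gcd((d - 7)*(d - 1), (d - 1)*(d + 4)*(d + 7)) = d - 1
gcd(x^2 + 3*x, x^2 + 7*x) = x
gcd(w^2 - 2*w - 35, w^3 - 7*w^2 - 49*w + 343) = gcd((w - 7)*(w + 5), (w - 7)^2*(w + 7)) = w - 7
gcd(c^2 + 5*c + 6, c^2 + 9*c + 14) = c + 2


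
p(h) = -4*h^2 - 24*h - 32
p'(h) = -8*h - 24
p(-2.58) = 3.29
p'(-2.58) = -3.36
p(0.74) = -51.95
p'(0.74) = -29.92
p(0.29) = -39.30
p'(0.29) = -26.32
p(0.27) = -38.77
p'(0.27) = -26.16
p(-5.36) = -18.28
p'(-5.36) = 18.88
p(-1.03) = -11.52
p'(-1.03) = -15.76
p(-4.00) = 0.00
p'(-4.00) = 8.00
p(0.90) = -56.84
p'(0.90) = -31.20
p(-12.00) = -320.00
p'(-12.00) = 72.00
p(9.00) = -572.00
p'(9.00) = -96.00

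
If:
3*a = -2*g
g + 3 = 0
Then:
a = 2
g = -3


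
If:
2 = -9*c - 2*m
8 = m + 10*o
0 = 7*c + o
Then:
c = -18/149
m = -68/149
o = 126/149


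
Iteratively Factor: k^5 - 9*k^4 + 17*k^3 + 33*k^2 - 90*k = (k)*(k^4 - 9*k^3 + 17*k^2 + 33*k - 90) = k*(k + 2)*(k^3 - 11*k^2 + 39*k - 45) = k*(k - 3)*(k + 2)*(k^2 - 8*k + 15) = k*(k - 3)^2*(k + 2)*(k - 5)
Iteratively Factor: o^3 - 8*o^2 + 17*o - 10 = (o - 2)*(o^2 - 6*o + 5) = (o - 5)*(o - 2)*(o - 1)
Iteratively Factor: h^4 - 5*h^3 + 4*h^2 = (h - 4)*(h^3 - h^2) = h*(h - 4)*(h^2 - h) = h^2*(h - 4)*(h - 1)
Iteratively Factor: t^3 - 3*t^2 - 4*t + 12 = (t + 2)*(t^2 - 5*t + 6) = (t - 3)*(t + 2)*(t - 2)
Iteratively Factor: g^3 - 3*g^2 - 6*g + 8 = (g - 1)*(g^2 - 2*g - 8) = (g - 4)*(g - 1)*(g + 2)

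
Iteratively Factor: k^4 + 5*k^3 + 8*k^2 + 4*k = (k + 2)*(k^3 + 3*k^2 + 2*k) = (k + 2)^2*(k^2 + k) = (k + 1)*(k + 2)^2*(k)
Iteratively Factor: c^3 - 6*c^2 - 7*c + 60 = (c + 3)*(c^2 - 9*c + 20) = (c - 5)*(c + 3)*(c - 4)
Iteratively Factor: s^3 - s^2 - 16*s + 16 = (s - 4)*(s^2 + 3*s - 4) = (s - 4)*(s - 1)*(s + 4)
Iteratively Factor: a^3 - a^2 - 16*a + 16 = (a + 4)*(a^2 - 5*a + 4) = (a - 1)*(a + 4)*(a - 4)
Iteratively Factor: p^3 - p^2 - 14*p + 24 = (p - 2)*(p^2 + p - 12) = (p - 2)*(p + 4)*(p - 3)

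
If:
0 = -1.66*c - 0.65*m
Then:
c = -0.391566265060241*m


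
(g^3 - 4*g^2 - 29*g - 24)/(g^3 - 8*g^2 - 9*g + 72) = (g + 1)/(g - 3)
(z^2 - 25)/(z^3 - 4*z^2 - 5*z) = (z + 5)/(z*(z + 1))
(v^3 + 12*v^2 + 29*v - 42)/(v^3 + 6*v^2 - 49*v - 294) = (v - 1)/(v - 7)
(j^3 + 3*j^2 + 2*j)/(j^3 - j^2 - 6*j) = (j + 1)/(j - 3)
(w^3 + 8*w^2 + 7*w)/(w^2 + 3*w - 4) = w*(w^2 + 8*w + 7)/(w^2 + 3*w - 4)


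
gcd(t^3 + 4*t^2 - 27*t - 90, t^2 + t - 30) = t^2 + t - 30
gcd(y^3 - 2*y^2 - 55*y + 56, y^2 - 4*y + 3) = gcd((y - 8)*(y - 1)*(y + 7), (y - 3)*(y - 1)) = y - 1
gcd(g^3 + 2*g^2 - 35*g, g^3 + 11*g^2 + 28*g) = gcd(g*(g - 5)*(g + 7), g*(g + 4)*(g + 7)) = g^2 + 7*g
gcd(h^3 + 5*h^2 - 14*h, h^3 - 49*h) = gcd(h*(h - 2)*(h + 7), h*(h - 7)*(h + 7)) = h^2 + 7*h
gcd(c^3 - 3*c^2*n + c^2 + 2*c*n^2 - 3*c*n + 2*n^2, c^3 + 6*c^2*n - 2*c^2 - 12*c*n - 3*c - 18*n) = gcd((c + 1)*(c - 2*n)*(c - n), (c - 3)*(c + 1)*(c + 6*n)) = c + 1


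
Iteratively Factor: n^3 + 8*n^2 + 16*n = (n + 4)*(n^2 + 4*n) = n*(n + 4)*(n + 4)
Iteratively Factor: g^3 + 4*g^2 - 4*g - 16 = (g + 4)*(g^2 - 4) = (g + 2)*(g + 4)*(g - 2)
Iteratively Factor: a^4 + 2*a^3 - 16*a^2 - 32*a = (a)*(a^3 + 2*a^2 - 16*a - 32) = a*(a + 4)*(a^2 - 2*a - 8) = a*(a + 2)*(a + 4)*(a - 4)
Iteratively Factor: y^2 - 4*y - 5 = (y + 1)*(y - 5)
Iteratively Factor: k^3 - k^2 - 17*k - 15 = (k + 3)*(k^2 - 4*k - 5) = (k - 5)*(k + 3)*(k + 1)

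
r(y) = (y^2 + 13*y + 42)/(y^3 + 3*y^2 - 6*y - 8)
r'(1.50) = -15.48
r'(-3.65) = -2.37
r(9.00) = 0.26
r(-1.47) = 6.07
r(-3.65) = 1.50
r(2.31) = 11.95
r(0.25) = -4.87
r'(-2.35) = 1.50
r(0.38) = -4.81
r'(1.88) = -277.39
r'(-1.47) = 14.71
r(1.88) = -34.43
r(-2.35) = 1.75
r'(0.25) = 0.81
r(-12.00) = -0.02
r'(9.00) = -0.05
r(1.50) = -9.27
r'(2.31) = -41.33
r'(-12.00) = 0.00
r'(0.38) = 0.21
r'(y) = (2*y + 13)/(y^3 + 3*y^2 - 6*y - 8) + (-3*y^2 - 6*y + 6)*(y^2 + 13*y + 42)/(y^3 + 3*y^2 - 6*y - 8)^2 = (-y^4 - 26*y^3 - 171*y^2 - 268*y + 148)/(y^6 + 6*y^5 - 3*y^4 - 52*y^3 - 12*y^2 + 96*y + 64)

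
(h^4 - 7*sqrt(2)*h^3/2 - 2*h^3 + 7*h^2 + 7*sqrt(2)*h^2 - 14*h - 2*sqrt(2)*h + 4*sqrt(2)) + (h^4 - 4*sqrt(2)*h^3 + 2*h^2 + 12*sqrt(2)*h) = 2*h^4 - 15*sqrt(2)*h^3/2 - 2*h^3 + 9*h^2 + 7*sqrt(2)*h^2 - 14*h + 10*sqrt(2)*h + 4*sqrt(2)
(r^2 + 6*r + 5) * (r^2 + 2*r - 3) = r^4 + 8*r^3 + 14*r^2 - 8*r - 15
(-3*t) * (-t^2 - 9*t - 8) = 3*t^3 + 27*t^2 + 24*t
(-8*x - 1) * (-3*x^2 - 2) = 24*x^3 + 3*x^2 + 16*x + 2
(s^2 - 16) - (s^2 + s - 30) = 14 - s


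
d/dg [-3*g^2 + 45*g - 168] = 45 - 6*g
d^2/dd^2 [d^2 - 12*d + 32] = 2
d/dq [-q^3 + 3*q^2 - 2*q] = -3*q^2 + 6*q - 2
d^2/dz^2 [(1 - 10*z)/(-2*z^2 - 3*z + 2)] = 2*((4*z + 3)^2*(10*z - 1) - 4*(15*z + 7)*(2*z^2 + 3*z - 2))/(2*z^2 + 3*z - 2)^3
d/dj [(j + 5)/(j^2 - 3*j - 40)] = -1/(j^2 - 16*j + 64)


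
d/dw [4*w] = 4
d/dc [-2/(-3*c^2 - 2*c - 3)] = 4*(-3*c - 1)/(3*c^2 + 2*c + 3)^2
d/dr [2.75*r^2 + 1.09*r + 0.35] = 5.5*r + 1.09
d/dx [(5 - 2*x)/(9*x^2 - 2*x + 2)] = 6*(3*x^2 - 15*x + 1)/(81*x^4 - 36*x^3 + 40*x^2 - 8*x + 4)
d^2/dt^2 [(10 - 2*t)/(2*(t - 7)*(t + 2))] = 2*(-t^3 + 15*t^2 - 117*t + 265)/(t^6 - 15*t^5 + 33*t^4 + 295*t^3 - 462*t^2 - 2940*t - 2744)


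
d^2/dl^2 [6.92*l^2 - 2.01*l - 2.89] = 13.8400000000000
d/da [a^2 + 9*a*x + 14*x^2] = 2*a + 9*x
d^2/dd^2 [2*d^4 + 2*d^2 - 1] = 24*d^2 + 4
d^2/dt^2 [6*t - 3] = 0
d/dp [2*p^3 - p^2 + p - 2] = 6*p^2 - 2*p + 1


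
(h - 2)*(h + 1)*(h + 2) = h^3 + h^2 - 4*h - 4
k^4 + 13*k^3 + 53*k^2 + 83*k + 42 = (k + 1)*(k + 2)*(k + 3)*(k + 7)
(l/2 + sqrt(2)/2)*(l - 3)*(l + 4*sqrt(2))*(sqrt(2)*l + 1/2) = sqrt(2)*l^4/2 - 3*sqrt(2)*l^3/2 + 21*l^3/4 - 63*l^2/4 + 21*sqrt(2)*l^2/4 - 63*sqrt(2)*l/4 + 2*l - 6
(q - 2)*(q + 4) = q^2 + 2*q - 8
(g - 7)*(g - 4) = g^2 - 11*g + 28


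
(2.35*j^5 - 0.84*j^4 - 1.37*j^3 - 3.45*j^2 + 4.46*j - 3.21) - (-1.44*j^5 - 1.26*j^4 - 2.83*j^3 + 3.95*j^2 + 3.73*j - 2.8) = 3.79*j^5 + 0.42*j^4 + 1.46*j^3 - 7.4*j^2 + 0.73*j - 0.41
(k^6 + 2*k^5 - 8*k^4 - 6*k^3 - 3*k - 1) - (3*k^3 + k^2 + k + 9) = k^6 + 2*k^5 - 8*k^4 - 9*k^3 - k^2 - 4*k - 10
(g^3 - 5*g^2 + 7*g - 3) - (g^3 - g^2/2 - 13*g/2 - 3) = -9*g^2/2 + 27*g/2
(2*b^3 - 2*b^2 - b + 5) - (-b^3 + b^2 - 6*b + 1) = 3*b^3 - 3*b^2 + 5*b + 4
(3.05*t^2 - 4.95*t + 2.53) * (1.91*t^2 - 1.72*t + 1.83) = 5.8255*t^4 - 14.7005*t^3 + 18.9278*t^2 - 13.4101*t + 4.6299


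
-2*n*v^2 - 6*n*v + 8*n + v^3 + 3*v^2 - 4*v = (-2*n + v)*(v - 1)*(v + 4)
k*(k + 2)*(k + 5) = k^3 + 7*k^2 + 10*k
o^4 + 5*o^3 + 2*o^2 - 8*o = o*(o - 1)*(o + 2)*(o + 4)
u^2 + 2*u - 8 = (u - 2)*(u + 4)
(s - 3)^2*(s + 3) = s^3 - 3*s^2 - 9*s + 27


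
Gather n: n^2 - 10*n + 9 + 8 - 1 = n^2 - 10*n + 16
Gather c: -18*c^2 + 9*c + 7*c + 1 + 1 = -18*c^2 + 16*c + 2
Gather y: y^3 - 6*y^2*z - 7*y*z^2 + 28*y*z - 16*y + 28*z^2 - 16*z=y^3 - 6*y^2*z + y*(-7*z^2 + 28*z - 16) + 28*z^2 - 16*z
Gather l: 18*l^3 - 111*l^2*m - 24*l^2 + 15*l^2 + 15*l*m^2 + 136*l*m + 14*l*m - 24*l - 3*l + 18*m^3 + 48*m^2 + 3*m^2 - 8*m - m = 18*l^3 + l^2*(-111*m - 9) + l*(15*m^2 + 150*m - 27) + 18*m^3 + 51*m^2 - 9*m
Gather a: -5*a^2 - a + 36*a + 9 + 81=-5*a^2 + 35*a + 90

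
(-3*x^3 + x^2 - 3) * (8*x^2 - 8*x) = -24*x^5 + 32*x^4 - 8*x^3 - 24*x^2 + 24*x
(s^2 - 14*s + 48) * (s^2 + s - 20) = s^4 - 13*s^3 + 14*s^2 + 328*s - 960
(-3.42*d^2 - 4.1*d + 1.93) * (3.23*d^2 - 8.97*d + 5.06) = -11.0466*d^4 + 17.4344*d^3 + 25.7057*d^2 - 38.0581*d + 9.7658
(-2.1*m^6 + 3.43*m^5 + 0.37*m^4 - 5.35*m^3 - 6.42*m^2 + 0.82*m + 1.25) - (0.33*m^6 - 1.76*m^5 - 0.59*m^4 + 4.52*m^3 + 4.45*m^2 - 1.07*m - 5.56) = -2.43*m^6 + 5.19*m^5 + 0.96*m^4 - 9.87*m^3 - 10.87*m^2 + 1.89*m + 6.81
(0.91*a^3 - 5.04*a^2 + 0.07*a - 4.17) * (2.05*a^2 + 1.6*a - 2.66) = 1.8655*a^5 - 8.876*a^4 - 10.3411*a^3 + 4.9699*a^2 - 6.8582*a + 11.0922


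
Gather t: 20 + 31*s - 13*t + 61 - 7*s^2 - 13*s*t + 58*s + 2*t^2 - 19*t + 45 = -7*s^2 + 89*s + 2*t^2 + t*(-13*s - 32) + 126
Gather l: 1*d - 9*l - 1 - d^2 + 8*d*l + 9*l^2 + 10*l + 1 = -d^2 + d + 9*l^2 + l*(8*d + 1)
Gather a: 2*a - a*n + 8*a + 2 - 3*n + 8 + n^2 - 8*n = a*(10 - n) + n^2 - 11*n + 10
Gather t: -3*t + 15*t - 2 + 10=12*t + 8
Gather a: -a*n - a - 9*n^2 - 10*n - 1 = a*(-n - 1) - 9*n^2 - 10*n - 1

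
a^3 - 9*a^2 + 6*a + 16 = (a - 8)*(a - 2)*(a + 1)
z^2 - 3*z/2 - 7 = (z - 7/2)*(z + 2)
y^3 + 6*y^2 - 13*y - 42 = (y - 3)*(y + 2)*(y + 7)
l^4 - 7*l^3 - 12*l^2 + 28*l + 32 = (l - 8)*(l - 2)*(l + 1)*(l + 2)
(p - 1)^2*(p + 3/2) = p^3 - p^2/2 - 2*p + 3/2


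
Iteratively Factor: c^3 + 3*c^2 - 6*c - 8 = (c + 4)*(c^2 - c - 2) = (c + 1)*(c + 4)*(c - 2)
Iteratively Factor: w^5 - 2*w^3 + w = (w + 1)*(w^4 - w^3 - w^2 + w) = (w - 1)*(w + 1)*(w^3 - w) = (w - 1)*(w + 1)^2*(w^2 - w) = (w - 1)^2*(w + 1)^2*(w)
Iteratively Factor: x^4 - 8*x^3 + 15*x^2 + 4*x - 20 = (x - 5)*(x^3 - 3*x^2 + 4) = (x - 5)*(x - 2)*(x^2 - x - 2) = (x - 5)*(x - 2)*(x + 1)*(x - 2)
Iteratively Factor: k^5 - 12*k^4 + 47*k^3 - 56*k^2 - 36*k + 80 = (k - 5)*(k^4 - 7*k^3 + 12*k^2 + 4*k - 16) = (k - 5)*(k - 2)*(k^3 - 5*k^2 + 2*k + 8) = (k - 5)*(k - 4)*(k - 2)*(k^2 - k - 2) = (k - 5)*(k - 4)*(k - 2)^2*(k + 1)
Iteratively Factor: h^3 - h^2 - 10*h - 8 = (h + 2)*(h^2 - 3*h - 4) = (h + 1)*(h + 2)*(h - 4)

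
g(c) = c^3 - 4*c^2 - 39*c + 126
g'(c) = 3*c^2 - 8*c - 39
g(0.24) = 116.42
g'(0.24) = -40.75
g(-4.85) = 106.98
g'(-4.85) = 70.37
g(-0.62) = 148.40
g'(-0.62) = -32.89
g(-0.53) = 145.40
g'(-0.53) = -33.92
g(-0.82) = 154.74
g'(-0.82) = -30.42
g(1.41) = 65.86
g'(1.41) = -44.32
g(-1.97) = 179.66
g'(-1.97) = -11.60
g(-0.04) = 127.55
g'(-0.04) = -38.68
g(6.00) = -36.00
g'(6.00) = 21.00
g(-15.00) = -3564.00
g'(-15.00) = 756.00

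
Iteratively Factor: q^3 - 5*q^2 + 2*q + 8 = (q - 2)*(q^2 - 3*q - 4) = (q - 2)*(q + 1)*(q - 4)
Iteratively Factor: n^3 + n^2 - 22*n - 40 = (n - 5)*(n^2 + 6*n + 8) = (n - 5)*(n + 2)*(n + 4)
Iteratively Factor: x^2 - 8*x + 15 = (x - 3)*(x - 5)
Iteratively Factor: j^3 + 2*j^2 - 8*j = (j)*(j^2 + 2*j - 8) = j*(j - 2)*(j + 4)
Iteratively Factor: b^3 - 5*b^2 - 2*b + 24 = (b + 2)*(b^2 - 7*b + 12) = (b - 3)*(b + 2)*(b - 4)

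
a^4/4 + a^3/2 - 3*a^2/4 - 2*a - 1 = (a/2 + 1/2)*(a/2 + 1)*(a - 2)*(a + 1)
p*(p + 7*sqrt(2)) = p^2 + 7*sqrt(2)*p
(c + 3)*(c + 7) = c^2 + 10*c + 21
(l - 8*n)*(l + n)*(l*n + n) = l^3*n - 7*l^2*n^2 + l^2*n - 8*l*n^3 - 7*l*n^2 - 8*n^3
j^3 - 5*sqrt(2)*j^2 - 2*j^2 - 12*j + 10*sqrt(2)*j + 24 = (j - 2)*(j - 6*sqrt(2))*(j + sqrt(2))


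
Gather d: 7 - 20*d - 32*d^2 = -32*d^2 - 20*d + 7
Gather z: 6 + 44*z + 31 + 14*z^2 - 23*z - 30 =14*z^2 + 21*z + 7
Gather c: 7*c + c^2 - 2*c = c^2 + 5*c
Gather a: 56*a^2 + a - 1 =56*a^2 + a - 1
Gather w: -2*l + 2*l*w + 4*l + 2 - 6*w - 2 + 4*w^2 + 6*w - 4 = 2*l*w + 2*l + 4*w^2 - 4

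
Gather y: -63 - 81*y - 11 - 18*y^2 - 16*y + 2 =-18*y^2 - 97*y - 72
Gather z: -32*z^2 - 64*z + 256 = -32*z^2 - 64*z + 256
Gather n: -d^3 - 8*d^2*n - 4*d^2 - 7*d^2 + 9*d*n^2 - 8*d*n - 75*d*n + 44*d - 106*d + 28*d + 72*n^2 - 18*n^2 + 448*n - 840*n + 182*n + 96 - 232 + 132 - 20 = -d^3 - 11*d^2 - 34*d + n^2*(9*d + 54) + n*(-8*d^2 - 83*d - 210) - 24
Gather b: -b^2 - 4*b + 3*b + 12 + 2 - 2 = -b^2 - b + 12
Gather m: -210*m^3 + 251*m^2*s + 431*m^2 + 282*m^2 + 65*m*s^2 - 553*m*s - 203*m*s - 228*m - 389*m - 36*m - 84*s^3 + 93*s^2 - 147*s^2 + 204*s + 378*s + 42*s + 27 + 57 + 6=-210*m^3 + m^2*(251*s + 713) + m*(65*s^2 - 756*s - 653) - 84*s^3 - 54*s^2 + 624*s + 90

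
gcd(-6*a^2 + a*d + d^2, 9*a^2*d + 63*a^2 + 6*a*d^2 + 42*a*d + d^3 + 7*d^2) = 3*a + d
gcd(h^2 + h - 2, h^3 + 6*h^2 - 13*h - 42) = h + 2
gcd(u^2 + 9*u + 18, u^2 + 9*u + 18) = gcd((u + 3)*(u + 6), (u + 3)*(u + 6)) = u^2 + 9*u + 18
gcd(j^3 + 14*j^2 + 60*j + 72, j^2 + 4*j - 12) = j + 6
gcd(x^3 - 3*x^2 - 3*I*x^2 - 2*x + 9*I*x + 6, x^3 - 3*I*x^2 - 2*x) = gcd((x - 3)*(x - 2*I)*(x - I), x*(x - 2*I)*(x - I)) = x^2 - 3*I*x - 2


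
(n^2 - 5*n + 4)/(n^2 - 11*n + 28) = (n - 1)/(n - 7)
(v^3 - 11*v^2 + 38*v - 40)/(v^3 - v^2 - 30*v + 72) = (v^2 - 7*v + 10)/(v^2 + 3*v - 18)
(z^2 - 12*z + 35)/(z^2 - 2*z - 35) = (z - 5)/(z + 5)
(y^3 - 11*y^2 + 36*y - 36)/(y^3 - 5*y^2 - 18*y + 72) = (y - 2)/(y + 4)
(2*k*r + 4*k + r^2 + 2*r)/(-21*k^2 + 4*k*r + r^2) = (2*k*r + 4*k + r^2 + 2*r)/(-21*k^2 + 4*k*r + r^2)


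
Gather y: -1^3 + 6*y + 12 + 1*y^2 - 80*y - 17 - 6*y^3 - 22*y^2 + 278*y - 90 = -6*y^3 - 21*y^2 + 204*y - 96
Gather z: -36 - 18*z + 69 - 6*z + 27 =60 - 24*z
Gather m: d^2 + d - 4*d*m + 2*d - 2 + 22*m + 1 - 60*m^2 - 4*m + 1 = d^2 + 3*d - 60*m^2 + m*(18 - 4*d)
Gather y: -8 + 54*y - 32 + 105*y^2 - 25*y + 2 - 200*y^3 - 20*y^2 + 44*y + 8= -200*y^3 + 85*y^2 + 73*y - 30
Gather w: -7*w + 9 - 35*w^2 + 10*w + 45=-35*w^2 + 3*w + 54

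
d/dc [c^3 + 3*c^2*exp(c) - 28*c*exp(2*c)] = 3*c^2*exp(c) + 3*c^2 - 56*c*exp(2*c) + 6*c*exp(c) - 28*exp(2*c)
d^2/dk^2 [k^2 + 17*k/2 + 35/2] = 2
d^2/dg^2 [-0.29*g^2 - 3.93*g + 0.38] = -0.580000000000000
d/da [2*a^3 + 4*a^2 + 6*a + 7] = 6*a^2 + 8*a + 6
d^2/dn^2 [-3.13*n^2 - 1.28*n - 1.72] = -6.26000000000000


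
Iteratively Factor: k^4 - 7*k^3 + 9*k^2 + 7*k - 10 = (k + 1)*(k^3 - 8*k^2 + 17*k - 10) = (k - 2)*(k + 1)*(k^2 - 6*k + 5) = (k - 2)*(k - 1)*(k + 1)*(k - 5)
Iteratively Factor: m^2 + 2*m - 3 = (m + 3)*(m - 1)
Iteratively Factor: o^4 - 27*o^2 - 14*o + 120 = (o + 4)*(o^3 - 4*o^2 - 11*o + 30) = (o + 3)*(o + 4)*(o^2 - 7*o + 10) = (o - 5)*(o + 3)*(o + 4)*(o - 2)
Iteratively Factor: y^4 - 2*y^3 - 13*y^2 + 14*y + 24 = (y + 1)*(y^3 - 3*y^2 - 10*y + 24) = (y - 2)*(y + 1)*(y^2 - y - 12) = (y - 4)*(y - 2)*(y + 1)*(y + 3)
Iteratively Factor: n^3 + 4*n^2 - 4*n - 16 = (n - 2)*(n^2 + 6*n + 8) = (n - 2)*(n + 4)*(n + 2)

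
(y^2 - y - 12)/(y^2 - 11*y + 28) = (y + 3)/(y - 7)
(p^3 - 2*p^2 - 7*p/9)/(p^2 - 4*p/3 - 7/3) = p*(3*p + 1)/(3*(p + 1))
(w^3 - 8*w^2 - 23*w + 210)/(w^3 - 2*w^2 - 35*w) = (w - 6)/w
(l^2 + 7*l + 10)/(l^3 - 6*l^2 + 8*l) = (l^2 + 7*l + 10)/(l*(l^2 - 6*l + 8))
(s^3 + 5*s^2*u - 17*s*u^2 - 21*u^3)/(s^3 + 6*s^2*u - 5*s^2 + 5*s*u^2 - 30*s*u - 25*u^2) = (s^2 + 4*s*u - 21*u^2)/(s^2 + 5*s*u - 5*s - 25*u)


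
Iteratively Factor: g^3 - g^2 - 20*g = (g - 5)*(g^2 + 4*g) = g*(g - 5)*(g + 4)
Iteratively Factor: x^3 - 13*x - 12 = (x - 4)*(x^2 + 4*x + 3) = (x - 4)*(x + 1)*(x + 3)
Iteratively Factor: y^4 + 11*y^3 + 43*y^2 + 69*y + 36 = (y + 4)*(y^3 + 7*y^2 + 15*y + 9) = (y + 1)*(y + 4)*(y^2 + 6*y + 9) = (y + 1)*(y + 3)*(y + 4)*(y + 3)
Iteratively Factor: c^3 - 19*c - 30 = (c + 2)*(c^2 - 2*c - 15) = (c + 2)*(c + 3)*(c - 5)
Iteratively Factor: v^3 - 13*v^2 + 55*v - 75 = (v - 3)*(v^2 - 10*v + 25) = (v - 5)*(v - 3)*(v - 5)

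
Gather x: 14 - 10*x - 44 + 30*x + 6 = 20*x - 24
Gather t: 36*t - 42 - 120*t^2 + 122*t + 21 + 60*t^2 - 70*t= -60*t^2 + 88*t - 21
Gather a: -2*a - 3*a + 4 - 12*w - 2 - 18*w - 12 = -5*a - 30*w - 10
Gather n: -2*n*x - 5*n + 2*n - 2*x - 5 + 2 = n*(-2*x - 3) - 2*x - 3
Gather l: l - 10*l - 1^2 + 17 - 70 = -9*l - 54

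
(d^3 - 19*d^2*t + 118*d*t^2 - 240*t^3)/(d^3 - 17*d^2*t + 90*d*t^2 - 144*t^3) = (-d + 5*t)/(-d + 3*t)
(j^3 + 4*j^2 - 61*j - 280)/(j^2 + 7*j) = j - 3 - 40/j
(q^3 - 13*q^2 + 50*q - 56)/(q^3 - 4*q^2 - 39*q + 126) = (q^2 - 6*q + 8)/(q^2 + 3*q - 18)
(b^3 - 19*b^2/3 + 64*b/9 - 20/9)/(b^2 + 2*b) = (9*b^3 - 57*b^2 + 64*b - 20)/(9*b*(b + 2))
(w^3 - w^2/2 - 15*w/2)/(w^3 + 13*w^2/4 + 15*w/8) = 4*(w - 3)/(4*w + 3)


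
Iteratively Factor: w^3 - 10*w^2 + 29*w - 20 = (w - 4)*(w^2 - 6*w + 5) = (w - 5)*(w - 4)*(w - 1)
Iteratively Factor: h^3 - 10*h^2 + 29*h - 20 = (h - 1)*(h^2 - 9*h + 20) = (h - 5)*(h - 1)*(h - 4)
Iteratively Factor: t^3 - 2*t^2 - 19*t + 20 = (t - 5)*(t^2 + 3*t - 4) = (t - 5)*(t + 4)*(t - 1)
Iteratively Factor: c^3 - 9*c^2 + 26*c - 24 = (c - 4)*(c^2 - 5*c + 6) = (c - 4)*(c - 2)*(c - 3)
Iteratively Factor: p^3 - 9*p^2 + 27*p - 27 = (p - 3)*(p^2 - 6*p + 9) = (p - 3)^2*(p - 3)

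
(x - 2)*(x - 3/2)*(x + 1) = x^3 - 5*x^2/2 - x/2 + 3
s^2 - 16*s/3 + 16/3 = (s - 4)*(s - 4/3)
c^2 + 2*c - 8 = (c - 2)*(c + 4)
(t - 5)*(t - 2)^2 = t^3 - 9*t^2 + 24*t - 20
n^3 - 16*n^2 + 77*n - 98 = (n - 7)^2*(n - 2)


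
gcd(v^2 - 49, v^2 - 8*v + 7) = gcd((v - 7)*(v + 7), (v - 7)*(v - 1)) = v - 7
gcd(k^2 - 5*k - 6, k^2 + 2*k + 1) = k + 1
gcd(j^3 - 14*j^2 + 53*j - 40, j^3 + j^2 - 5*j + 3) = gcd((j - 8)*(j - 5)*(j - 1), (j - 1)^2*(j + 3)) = j - 1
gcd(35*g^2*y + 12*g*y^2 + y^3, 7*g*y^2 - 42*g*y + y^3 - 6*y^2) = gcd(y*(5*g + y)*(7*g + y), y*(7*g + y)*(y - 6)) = 7*g*y + y^2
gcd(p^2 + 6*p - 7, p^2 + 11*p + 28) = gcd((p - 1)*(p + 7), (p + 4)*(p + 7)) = p + 7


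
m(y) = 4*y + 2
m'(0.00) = 4.00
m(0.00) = 2.00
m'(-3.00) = 4.00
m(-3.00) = -10.00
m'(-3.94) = 4.00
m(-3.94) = -13.76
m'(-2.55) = 4.00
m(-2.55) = -8.20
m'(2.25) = 4.00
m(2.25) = 11.00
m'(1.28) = 4.00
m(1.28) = 7.12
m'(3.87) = 4.00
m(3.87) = 17.48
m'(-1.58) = 4.00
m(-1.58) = -4.32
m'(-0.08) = 4.00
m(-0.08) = 1.68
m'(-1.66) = 4.00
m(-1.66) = -4.64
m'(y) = 4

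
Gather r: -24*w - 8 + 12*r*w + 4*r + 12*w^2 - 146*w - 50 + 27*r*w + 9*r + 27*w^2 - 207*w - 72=r*(39*w + 13) + 39*w^2 - 377*w - 130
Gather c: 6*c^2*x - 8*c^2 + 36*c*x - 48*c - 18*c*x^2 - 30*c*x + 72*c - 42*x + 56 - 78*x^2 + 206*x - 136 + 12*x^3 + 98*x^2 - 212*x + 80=c^2*(6*x - 8) + c*(-18*x^2 + 6*x + 24) + 12*x^3 + 20*x^2 - 48*x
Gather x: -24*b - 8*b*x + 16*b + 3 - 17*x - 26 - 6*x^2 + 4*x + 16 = -8*b - 6*x^2 + x*(-8*b - 13) - 7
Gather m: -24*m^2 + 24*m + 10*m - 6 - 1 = -24*m^2 + 34*m - 7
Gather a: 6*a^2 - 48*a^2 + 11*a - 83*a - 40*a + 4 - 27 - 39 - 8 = -42*a^2 - 112*a - 70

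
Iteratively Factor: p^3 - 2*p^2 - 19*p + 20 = (p - 1)*(p^2 - p - 20) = (p - 1)*(p + 4)*(p - 5)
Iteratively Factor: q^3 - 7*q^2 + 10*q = (q - 5)*(q^2 - 2*q) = q*(q - 5)*(q - 2)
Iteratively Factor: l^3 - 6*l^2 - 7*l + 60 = (l - 4)*(l^2 - 2*l - 15) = (l - 4)*(l + 3)*(l - 5)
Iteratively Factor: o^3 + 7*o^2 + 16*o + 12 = (o + 2)*(o^2 + 5*o + 6) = (o + 2)*(o + 3)*(o + 2)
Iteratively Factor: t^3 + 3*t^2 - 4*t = (t)*(t^2 + 3*t - 4) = t*(t + 4)*(t - 1)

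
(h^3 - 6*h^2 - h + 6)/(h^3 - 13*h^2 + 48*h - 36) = (h + 1)/(h - 6)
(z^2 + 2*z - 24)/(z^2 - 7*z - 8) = (-z^2 - 2*z + 24)/(-z^2 + 7*z + 8)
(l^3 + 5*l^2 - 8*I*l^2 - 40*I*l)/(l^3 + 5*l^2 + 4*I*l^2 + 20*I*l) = (l - 8*I)/(l + 4*I)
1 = 1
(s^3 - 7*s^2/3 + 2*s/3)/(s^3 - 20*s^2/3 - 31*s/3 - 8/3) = s*(-3*s^2 + 7*s - 2)/(-3*s^3 + 20*s^2 + 31*s + 8)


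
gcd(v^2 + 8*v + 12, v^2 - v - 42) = v + 6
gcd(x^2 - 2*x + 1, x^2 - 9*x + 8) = x - 1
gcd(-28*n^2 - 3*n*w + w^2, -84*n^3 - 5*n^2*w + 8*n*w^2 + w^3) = 4*n + w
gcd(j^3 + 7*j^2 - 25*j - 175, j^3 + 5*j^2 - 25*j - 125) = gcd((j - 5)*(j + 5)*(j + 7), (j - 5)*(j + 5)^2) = j^2 - 25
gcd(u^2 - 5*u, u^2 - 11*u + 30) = u - 5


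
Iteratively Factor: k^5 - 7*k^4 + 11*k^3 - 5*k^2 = (k - 1)*(k^4 - 6*k^3 + 5*k^2) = (k - 5)*(k - 1)*(k^3 - k^2) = (k - 5)*(k - 1)^2*(k^2) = k*(k - 5)*(k - 1)^2*(k)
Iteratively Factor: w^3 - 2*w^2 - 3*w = (w)*(w^2 - 2*w - 3) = w*(w + 1)*(w - 3)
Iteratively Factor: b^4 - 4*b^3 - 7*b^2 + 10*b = (b)*(b^3 - 4*b^2 - 7*b + 10) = b*(b + 2)*(b^2 - 6*b + 5) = b*(b - 5)*(b + 2)*(b - 1)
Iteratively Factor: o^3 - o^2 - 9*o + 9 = (o - 1)*(o^2 - 9) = (o - 1)*(o + 3)*(o - 3)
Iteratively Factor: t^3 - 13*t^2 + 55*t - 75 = (t - 5)*(t^2 - 8*t + 15) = (t - 5)*(t - 3)*(t - 5)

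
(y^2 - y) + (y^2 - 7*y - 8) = 2*y^2 - 8*y - 8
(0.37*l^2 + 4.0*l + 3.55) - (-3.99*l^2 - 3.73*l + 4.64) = 4.36*l^2 + 7.73*l - 1.09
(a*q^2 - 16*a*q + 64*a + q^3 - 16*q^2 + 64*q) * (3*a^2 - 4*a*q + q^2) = 3*a^3*q^2 - 48*a^3*q + 192*a^3 - a^2*q^3 + 16*a^2*q^2 - 64*a^2*q - 3*a*q^4 + 48*a*q^3 - 192*a*q^2 + q^5 - 16*q^4 + 64*q^3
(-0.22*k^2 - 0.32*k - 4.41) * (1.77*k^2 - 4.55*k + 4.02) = -0.3894*k^4 + 0.4346*k^3 - 7.2341*k^2 + 18.7791*k - 17.7282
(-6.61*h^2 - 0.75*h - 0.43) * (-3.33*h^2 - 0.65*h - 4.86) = 22.0113*h^4 + 6.794*h^3 + 34.044*h^2 + 3.9245*h + 2.0898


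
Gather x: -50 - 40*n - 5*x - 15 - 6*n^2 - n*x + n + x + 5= -6*n^2 - 39*n + x*(-n - 4) - 60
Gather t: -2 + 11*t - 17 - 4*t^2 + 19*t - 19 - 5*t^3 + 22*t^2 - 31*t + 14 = -5*t^3 + 18*t^2 - t - 24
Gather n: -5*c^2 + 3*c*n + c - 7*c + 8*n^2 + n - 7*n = -5*c^2 - 6*c + 8*n^2 + n*(3*c - 6)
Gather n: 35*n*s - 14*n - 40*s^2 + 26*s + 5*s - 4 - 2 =n*(35*s - 14) - 40*s^2 + 31*s - 6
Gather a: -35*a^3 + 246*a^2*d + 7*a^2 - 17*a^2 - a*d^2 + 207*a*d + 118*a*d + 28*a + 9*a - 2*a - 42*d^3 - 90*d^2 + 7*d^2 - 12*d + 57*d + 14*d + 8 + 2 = -35*a^3 + a^2*(246*d - 10) + a*(-d^2 + 325*d + 35) - 42*d^3 - 83*d^2 + 59*d + 10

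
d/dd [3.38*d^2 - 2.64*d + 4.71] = 6.76*d - 2.64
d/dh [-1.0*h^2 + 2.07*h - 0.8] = 2.07 - 2.0*h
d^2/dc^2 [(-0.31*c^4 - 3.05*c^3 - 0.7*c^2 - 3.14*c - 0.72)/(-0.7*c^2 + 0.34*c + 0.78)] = (0.303799999999999*c^6 - 0.442679999999998*c^5 - 0.800543999999999*c^4 + 8.761552*c^3 + 11.526408*c^2 + 20.3922*c + 0.139008)/(0.343*c^6 - 0.4998*c^5 - 0.90384*c^4 + 1.074536*c^3 + 1.007136*c^2 - 0.620568*c - 0.474552)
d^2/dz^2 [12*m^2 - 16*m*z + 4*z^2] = 8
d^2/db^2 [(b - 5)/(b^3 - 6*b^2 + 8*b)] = 2*(3*b^5 - 48*b^4 + 268*b^3 - 660*b^2 + 720*b - 320)/(b^3*(b^6 - 18*b^5 + 132*b^4 - 504*b^3 + 1056*b^2 - 1152*b + 512))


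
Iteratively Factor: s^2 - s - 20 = (s - 5)*(s + 4)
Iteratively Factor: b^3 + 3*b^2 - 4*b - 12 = (b + 3)*(b^2 - 4) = (b + 2)*(b + 3)*(b - 2)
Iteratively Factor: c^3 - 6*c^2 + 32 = (c + 2)*(c^2 - 8*c + 16) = (c - 4)*(c + 2)*(c - 4)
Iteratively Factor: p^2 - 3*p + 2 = (p - 2)*(p - 1)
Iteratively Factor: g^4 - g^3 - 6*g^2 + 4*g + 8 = (g + 1)*(g^3 - 2*g^2 - 4*g + 8) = (g - 2)*(g + 1)*(g^2 - 4) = (g - 2)*(g + 1)*(g + 2)*(g - 2)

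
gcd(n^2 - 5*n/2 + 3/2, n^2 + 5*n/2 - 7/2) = n - 1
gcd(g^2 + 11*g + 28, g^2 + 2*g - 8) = g + 4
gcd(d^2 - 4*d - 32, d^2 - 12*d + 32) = d - 8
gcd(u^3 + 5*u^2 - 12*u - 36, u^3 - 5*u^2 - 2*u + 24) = u^2 - u - 6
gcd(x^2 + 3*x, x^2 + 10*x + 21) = x + 3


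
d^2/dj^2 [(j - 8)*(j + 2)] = 2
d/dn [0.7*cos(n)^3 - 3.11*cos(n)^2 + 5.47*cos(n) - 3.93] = (-2.1*cos(n)^2 + 6.22*cos(n) - 5.47)*sin(n)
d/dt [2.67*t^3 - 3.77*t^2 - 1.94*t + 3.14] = 8.01*t^2 - 7.54*t - 1.94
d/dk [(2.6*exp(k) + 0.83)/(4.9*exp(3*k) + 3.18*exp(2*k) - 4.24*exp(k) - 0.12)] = (-25.48*exp(3*k) - 20.469*exp(2*k) - 5.2788*exp(k) + 3.2072)*exp(k)/(24.01*exp(6*k) + 31.164*exp(5*k) - 31.4396*exp(4*k) - 28.1424*exp(3*k) + 17.2144*exp(2*k) + 1.0176*exp(k) + 0.0144)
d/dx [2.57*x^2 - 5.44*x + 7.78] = 5.14*x - 5.44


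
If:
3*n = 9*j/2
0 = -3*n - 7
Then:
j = -14/9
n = -7/3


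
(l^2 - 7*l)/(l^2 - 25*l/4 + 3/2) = 4*l*(l - 7)/(4*l^2 - 25*l + 6)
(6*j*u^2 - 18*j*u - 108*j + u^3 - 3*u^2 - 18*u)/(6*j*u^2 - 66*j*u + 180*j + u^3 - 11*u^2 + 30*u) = (u + 3)/(u - 5)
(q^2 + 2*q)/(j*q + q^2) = (q + 2)/(j + q)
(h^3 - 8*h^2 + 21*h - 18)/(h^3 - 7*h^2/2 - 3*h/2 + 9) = 2*(h - 3)/(2*h + 3)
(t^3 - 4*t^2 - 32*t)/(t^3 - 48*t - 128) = t/(t + 4)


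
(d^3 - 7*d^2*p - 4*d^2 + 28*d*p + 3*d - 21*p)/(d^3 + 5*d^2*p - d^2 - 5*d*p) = (d^2 - 7*d*p - 3*d + 21*p)/(d*(d + 5*p))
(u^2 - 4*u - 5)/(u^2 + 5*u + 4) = (u - 5)/(u + 4)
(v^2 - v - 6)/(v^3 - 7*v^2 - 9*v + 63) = (v + 2)/(v^2 - 4*v - 21)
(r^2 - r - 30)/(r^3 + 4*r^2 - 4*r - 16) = (r^2 - r - 30)/(r^3 + 4*r^2 - 4*r - 16)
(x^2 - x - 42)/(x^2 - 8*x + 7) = (x + 6)/(x - 1)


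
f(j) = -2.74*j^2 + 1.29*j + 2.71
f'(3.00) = -15.15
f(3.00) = -18.08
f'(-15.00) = 83.49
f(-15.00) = -633.14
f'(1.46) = -6.71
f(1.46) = -1.25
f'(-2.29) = 13.84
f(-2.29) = -14.61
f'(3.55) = -18.16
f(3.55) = -27.24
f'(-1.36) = 8.74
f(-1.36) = -4.11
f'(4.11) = -21.23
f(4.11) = -38.27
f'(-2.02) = 12.36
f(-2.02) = -11.08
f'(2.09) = -10.16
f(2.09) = -6.56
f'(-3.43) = 20.09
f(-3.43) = -33.95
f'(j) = 1.29 - 5.48*j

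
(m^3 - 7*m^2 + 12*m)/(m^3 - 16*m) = (m - 3)/(m + 4)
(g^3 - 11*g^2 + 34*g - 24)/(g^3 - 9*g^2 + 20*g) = (g^2 - 7*g + 6)/(g*(g - 5))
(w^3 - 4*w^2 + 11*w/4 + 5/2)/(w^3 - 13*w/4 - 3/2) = (2*w - 5)/(2*w + 3)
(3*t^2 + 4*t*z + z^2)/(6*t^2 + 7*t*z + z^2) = (3*t + z)/(6*t + z)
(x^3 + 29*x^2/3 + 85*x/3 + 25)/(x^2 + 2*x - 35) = (3*x^3 + 29*x^2 + 85*x + 75)/(3*(x^2 + 2*x - 35))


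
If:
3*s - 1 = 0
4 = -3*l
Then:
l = -4/3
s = 1/3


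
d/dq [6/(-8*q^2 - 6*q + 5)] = 12*(8*q + 3)/(8*q^2 + 6*q - 5)^2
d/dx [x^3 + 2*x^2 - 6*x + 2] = 3*x^2 + 4*x - 6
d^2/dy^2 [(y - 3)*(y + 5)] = 2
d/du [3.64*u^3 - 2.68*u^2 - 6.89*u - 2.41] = 10.92*u^2 - 5.36*u - 6.89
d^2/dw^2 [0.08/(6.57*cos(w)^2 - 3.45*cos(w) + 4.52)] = (-13.812768*(1 - cos(w)^2)^2 + 5.43996*cos(w)^3 + 1.64426399999999*cos(w)^2 - 12.12744*cos(w) + 10.965744)/(6.57*cos(w)^2 - 3.45*cos(w) + 4.52)^3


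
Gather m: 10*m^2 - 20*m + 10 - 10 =10*m^2 - 20*m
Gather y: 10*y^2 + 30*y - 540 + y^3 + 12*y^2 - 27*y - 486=y^3 + 22*y^2 + 3*y - 1026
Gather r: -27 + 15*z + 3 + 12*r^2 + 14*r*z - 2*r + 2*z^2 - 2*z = 12*r^2 + r*(14*z - 2) + 2*z^2 + 13*z - 24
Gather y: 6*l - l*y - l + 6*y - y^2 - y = 5*l - y^2 + y*(5 - l)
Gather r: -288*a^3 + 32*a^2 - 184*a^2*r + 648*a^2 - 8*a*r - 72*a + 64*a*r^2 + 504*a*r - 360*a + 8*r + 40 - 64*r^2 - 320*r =-288*a^3 + 680*a^2 - 432*a + r^2*(64*a - 64) + r*(-184*a^2 + 496*a - 312) + 40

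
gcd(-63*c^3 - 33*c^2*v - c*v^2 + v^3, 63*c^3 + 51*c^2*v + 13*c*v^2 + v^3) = 9*c^2 + 6*c*v + v^2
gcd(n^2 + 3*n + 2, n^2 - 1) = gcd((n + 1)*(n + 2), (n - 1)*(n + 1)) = n + 1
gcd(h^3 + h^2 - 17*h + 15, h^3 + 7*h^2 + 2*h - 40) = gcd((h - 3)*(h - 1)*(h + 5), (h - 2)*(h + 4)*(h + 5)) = h + 5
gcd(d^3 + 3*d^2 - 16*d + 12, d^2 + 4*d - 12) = d^2 + 4*d - 12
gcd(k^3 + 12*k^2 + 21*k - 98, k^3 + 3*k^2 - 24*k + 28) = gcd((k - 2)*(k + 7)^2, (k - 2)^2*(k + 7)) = k^2 + 5*k - 14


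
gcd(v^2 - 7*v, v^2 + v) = v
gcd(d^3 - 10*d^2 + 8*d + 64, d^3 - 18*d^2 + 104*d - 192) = d^2 - 12*d + 32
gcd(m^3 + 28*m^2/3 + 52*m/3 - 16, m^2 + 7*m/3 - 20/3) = m + 4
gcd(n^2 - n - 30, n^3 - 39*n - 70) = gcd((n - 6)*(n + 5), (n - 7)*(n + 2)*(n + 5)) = n + 5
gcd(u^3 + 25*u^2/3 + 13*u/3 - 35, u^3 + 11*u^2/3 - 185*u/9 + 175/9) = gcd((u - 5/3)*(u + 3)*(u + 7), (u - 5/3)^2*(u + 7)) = u^2 + 16*u/3 - 35/3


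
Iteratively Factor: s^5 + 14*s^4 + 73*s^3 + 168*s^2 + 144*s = (s + 4)*(s^4 + 10*s^3 + 33*s^2 + 36*s) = (s + 3)*(s + 4)*(s^3 + 7*s^2 + 12*s) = (s + 3)*(s + 4)^2*(s^2 + 3*s) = s*(s + 3)*(s + 4)^2*(s + 3)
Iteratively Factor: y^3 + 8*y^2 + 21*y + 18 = (y + 3)*(y^2 + 5*y + 6) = (y + 2)*(y + 3)*(y + 3)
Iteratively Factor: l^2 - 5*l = (l)*(l - 5)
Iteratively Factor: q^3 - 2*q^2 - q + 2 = (q + 1)*(q^2 - 3*q + 2) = (q - 2)*(q + 1)*(q - 1)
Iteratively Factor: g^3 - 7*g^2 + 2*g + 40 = (g - 5)*(g^2 - 2*g - 8) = (g - 5)*(g - 4)*(g + 2)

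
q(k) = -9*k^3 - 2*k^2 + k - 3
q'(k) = -27*k^2 - 4*k + 1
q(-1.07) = 4.67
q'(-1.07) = -25.63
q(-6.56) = 2445.08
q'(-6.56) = -1134.67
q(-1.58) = 25.93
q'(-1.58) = -60.08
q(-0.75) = -1.08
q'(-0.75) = -11.19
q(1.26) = -22.92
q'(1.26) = -46.91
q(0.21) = -2.96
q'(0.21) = -1.03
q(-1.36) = 14.58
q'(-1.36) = -43.50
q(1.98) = -78.72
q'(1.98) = -112.77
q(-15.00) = 29907.00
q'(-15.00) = -6014.00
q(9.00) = -6717.00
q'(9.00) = -2222.00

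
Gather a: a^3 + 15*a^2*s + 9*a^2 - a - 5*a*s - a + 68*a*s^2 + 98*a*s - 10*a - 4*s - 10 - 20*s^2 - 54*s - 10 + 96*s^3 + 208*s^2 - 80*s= a^3 + a^2*(15*s + 9) + a*(68*s^2 + 93*s - 12) + 96*s^3 + 188*s^2 - 138*s - 20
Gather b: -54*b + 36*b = -18*b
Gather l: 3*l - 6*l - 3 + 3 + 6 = 6 - 3*l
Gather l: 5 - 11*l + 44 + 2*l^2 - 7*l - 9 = 2*l^2 - 18*l + 40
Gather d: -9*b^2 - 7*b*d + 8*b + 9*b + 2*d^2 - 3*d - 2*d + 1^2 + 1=-9*b^2 + 17*b + 2*d^2 + d*(-7*b - 5) + 2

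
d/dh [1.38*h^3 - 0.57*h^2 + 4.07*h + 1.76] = 4.14*h^2 - 1.14*h + 4.07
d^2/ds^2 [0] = 0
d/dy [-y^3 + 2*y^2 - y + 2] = -3*y^2 + 4*y - 1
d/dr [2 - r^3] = -3*r^2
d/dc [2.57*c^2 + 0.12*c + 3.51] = 5.14*c + 0.12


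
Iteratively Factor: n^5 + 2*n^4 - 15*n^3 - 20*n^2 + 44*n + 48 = (n + 4)*(n^4 - 2*n^3 - 7*n^2 + 8*n + 12) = (n + 1)*(n + 4)*(n^3 - 3*n^2 - 4*n + 12) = (n - 2)*(n + 1)*(n + 4)*(n^2 - n - 6) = (n - 3)*(n - 2)*(n + 1)*(n + 4)*(n + 2)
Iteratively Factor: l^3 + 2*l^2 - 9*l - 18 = (l + 3)*(l^2 - l - 6) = (l - 3)*(l + 3)*(l + 2)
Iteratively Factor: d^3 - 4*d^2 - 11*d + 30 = (d + 3)*(d^2 - 7*d + 10) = (d - 5)*(d + 3)*(d - 2)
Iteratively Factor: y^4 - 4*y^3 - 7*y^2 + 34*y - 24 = (y - 1)*(y^3 - 3*y^2 - 10*y + 24) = (y - 2)*(y - 1)*(y^2 - y - 12) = (y - 4)*(y - 2)*(y - 1)*(y + 3)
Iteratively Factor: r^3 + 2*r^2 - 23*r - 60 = (r + 3)*(r^2 - r - 20) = (r - 5)*(r + 3)*(r + 4)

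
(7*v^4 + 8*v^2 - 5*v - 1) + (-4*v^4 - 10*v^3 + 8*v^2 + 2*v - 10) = 3*v^4 - 10*v^3 + 16*v^2 - 3*v - 11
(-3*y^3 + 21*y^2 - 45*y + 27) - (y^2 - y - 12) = -3*y^3 + 20*y^2 - 44*y + 39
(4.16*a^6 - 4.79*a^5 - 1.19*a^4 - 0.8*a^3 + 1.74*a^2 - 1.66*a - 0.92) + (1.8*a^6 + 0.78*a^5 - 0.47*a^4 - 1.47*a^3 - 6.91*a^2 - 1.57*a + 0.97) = 5.96*a^6 - 4.01*a^5 - 1.66*a^4 - 2.27*a^3 - 5.17*a^2 - 3.23*a + 0.0499999999999999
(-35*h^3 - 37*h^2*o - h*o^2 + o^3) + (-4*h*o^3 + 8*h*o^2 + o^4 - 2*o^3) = -35*h^3 - 37*h^2*o - 4*h*o^3 + 7*h*o^2 + o^4 - o^3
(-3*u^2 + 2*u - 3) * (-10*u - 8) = 30*u^3 + 4*u^2 + 14*u + 24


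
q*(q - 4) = q^2 - 4*q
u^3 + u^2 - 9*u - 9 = (u - 3)*(u + 1)*(u + 3)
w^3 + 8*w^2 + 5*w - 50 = (w - 2)*(w + 5)^2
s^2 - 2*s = s*(s - 2)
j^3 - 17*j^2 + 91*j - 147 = (j - 7)^2*(j - 3)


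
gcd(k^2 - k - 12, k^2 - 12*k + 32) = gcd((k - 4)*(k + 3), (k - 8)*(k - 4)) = k - 4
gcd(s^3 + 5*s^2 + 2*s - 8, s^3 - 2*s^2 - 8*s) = s + 2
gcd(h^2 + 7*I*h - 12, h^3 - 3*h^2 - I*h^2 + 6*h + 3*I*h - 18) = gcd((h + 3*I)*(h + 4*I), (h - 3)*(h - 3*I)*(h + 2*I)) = 1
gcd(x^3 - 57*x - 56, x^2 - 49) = x + 7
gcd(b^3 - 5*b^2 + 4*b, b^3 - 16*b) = b^2 - 4*b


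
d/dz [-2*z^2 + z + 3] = 1 - 4*z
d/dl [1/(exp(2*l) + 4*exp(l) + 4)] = 2*(-exp(l) - 2)*exp(l)/(exp(2*l) + 4*exp(l) + 4)^2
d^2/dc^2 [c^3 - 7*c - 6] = 6*c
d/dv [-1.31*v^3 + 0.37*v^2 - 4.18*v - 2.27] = -3.93*v^2 + 0.74*v - 4.18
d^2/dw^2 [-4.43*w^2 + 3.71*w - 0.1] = -8.86000000000000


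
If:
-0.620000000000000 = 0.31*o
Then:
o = -2.00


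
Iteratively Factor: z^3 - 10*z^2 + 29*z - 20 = (z - 4)*(z^2 - 6*z + 5) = (z - 5)*(z - 4)*(z - 1)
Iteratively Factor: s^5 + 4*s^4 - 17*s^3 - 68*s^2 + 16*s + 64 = (s - 4)*(s^4 + 8*s^3 + 15*s^2 - 8*s - 16) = (s - 4)*(s + 4)*(s^3 + 4*s^2 - s - 4) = (s - 4)*(s + 1)*(s + 4)*(s^2 + 3*s - 4) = (s - 4)*(s + 1)*(s + 4)^2*(s - 1)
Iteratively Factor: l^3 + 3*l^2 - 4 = (l + 2)*(l^2 + l - 2) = (l - 1)*(l + 2)*(l + 2)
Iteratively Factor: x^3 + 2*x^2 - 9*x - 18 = (x + 3)*(x^2 - x - 6) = (x + 2)*(x + 3)*(x - 3)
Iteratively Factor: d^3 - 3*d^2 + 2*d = (d)*(d^2 - 3*d + 2) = d*(d - 2)*(d - 1)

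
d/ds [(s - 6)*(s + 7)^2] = (s + 7)*(3*s - 5)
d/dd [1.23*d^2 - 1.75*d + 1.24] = 2.46*d - 1.75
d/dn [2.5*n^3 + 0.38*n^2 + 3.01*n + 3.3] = 7.5*n^2 + 0.76*n + 3.01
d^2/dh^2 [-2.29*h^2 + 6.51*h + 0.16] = -4.58000000000000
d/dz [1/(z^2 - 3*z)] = (3 - 2*z)/(z^2*(z - 3)^2)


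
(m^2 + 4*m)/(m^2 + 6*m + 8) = m/(m + 2)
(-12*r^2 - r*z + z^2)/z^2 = -12*r^2/z^2 - r/z + 1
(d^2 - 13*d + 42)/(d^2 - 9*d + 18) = (d - 7)/(d - 3)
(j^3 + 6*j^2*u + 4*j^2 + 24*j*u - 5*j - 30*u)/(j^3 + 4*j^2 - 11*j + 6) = (j^2 + 6*j*u + 5*j + 30*u)/(j^2 + 5*j - 6)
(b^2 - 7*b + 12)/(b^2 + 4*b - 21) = (b - 4)/(b + 7)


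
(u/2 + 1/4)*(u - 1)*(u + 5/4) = u^3/2 + 3*u^2/8 - 9*u/16 - 5/16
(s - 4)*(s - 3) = s^2 - 7*s + 12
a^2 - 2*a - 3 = (a - 3)*(a + 1)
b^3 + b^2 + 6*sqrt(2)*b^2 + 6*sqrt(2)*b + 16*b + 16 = (b + 1)*(b + 2*sqrt(2))*(b + 4*sqrt(2))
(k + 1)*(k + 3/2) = k^2 + 5*k/2 + 3/2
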